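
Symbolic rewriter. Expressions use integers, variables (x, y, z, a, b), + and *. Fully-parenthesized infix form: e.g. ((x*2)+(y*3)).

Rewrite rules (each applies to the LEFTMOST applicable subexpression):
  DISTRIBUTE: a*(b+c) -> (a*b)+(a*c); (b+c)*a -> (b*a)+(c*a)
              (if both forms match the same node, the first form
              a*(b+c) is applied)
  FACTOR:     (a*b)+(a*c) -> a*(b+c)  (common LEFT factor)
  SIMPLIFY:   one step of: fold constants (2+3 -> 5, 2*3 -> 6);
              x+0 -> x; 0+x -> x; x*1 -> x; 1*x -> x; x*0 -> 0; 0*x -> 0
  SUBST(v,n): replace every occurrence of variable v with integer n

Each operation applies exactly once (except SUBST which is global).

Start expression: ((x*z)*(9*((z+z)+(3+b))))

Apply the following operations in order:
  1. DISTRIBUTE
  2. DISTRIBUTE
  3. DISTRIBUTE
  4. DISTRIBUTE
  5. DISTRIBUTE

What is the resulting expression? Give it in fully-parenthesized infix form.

Answer: ((((x*z)*(9*z))+((x*z)*(9*z)))+((x*z)*((9*3)+(9*b))))

Derivation:
Start: ((x*z)*(9*((z+z)+(3+b))))
Apply DISTRIBUTE at R (target: (9*((z+z)+(3+b)))): ((x*z)*(9*((z+z)+(3+b)))) -> ((x*z)*((9*(z+z))+(9*(3+b))))
Apply DISTRIBUTE at root (target: ((x*z)*((9*(z+z))+(9*(3+b))))): ((x*z)*((9*(z+z))+(9*(3+b)))) -> (((x*z)*(9*(z+z)))+((x*z)*(9*(3+b))))
Apply DISTRIBUTE at LR (target: (9*(z+z))): (((x*z)*(9*(z+z)))+((x*z)*(9*(3+b)))) -> (((x*z)*((9*z)+(9*z)))+((x*z)*(9*(3+b))))
Apply DISTRIBUTE at L (target: ((x*z)*((9*z)+(9*z)))): (((x*z)*((9*z)+(9*z)))+((x*z)*(9*(3+b)))) -> ((((x*z)*(9*z))+((x*z)*(9*z)))+((x*z)*(9*(3+b))))
Apply DISTRIBUTE at RR (target: (9*(3+b))): ((((x*z)*(9*z))+((x*z)*(9*z)))+((x*z)*(9*(3+b)))) -> ((((x*z)*(9*z))+((x*z)*(9*z)))+((x*z)*((9*3)+(9*b))))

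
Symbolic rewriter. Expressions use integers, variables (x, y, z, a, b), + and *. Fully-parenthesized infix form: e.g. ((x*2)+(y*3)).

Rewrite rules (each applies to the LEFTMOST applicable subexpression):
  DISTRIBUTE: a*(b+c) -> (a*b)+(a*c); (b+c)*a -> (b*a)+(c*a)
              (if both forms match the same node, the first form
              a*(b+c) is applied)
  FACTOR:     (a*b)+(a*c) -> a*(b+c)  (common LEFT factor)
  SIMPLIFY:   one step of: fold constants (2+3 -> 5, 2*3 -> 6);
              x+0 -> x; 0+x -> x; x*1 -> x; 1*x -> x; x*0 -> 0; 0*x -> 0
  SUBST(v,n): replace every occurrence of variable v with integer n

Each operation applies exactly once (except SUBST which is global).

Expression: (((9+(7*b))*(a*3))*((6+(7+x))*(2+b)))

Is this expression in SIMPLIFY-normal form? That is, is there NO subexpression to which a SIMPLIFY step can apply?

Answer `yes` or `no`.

Answer: yes

Derivation:
Expression: (((9+(7*b))*(a*3))*((6+(7+x))*(2+b)))
Scanning for simplifiable subexpressions (pre-order)...
  at root: (((9+(7*b))*(a*3))*((6+(7+x))*(2+b))) (not simplifiable)
  at L: ((9+(7*b))*(a*3)) (not simplifiable)
  at LL: (9+(7*b)) (not simplifiable)
  at LLR: (7*b) (not simplifiable)
  at LR: (a*3) (not simplifiable)
  at R: ((6+(7+x))*(2+b)) (not simplifiable)
  at RL: (6+(7+x)) (not simplifiable)
  at RLR: (7+x) (not simplifiable)
  at RR: (2+b) (not simplifiable)
Result: no simplifiable subexpression found -> normal form.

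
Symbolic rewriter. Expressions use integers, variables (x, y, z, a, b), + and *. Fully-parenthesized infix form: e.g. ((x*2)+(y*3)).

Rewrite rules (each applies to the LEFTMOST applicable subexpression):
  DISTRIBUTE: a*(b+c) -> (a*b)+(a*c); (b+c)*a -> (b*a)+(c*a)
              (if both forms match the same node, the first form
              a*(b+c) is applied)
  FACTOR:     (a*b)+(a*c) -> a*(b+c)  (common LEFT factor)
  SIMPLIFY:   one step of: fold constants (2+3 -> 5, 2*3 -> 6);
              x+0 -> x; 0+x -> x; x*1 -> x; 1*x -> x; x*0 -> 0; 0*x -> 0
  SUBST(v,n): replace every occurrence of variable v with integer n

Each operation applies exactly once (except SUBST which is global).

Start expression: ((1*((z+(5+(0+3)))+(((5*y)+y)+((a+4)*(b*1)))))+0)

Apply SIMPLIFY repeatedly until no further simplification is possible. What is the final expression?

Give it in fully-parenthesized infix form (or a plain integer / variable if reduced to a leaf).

Answer: ((z+8)+(((5*y)+y)+((a+4)*b)))

Derivation:
Start: ((1*((z+(5+(0+3)))+(((5*y)+y)+((a+4)*(b*1)))))+0)
Step 1: at root: ((1*((z+(5+(0+3)))+(((5*y)+y)+((a+4)*(b*1)))))+0) -> (1*((z+(5+(0+3)))+(((5*y)+y)+((a+4)*(b*1))))); overall: ((1*((z+(5+(0+3)))+(((5*y)+y)+((a+4)*(b*1)))))+0) -> (1*((z+(5+(0+3)))+(((5*y)+y)+((a+4)*(b*1)))))
Step 2: at root: (1*((z+(5+(0+3)))+(((5*y)+y)+((a+4)*(b*1))))) -> ((z+(5+(0+3)))+(((5*y)+y)+((a+4)*(b*1)))); overall: (1*((z+(5+(0+3)))+(((5*y)+y)+((a+4)*(b*1))))) -> ((z+(5+(0+3)))+(((5*y)+y)+((a+4)*(b*1))))
Step 3: at LRR: (0+3) -> 3; overall: ((z+(5+(0+3)))+(((5*y)+y)+((a+4)*(b*1)))) -> ((z+(5+3))+(((5*y)+y)+((a+4)*(b*1))))
Step 4: at LR: (5+3) -> 8; overall: ((z+(5+3))+(((5*y)+y)+((a+4)*(b*1)))) -> ((z+8)+(((5*y)+y)+((a+4)*(b*1))))
Step 5: at RRR: (b*1) -> b; overall: ((z+8)+(((5*y)+y)+((a+4)*(b*1)))) -> ((z+8)+(((5*y)+y)+((a+4)*b)))
Fixed point: ((z+8)+(((5*y)+y)+((a+4)*b)))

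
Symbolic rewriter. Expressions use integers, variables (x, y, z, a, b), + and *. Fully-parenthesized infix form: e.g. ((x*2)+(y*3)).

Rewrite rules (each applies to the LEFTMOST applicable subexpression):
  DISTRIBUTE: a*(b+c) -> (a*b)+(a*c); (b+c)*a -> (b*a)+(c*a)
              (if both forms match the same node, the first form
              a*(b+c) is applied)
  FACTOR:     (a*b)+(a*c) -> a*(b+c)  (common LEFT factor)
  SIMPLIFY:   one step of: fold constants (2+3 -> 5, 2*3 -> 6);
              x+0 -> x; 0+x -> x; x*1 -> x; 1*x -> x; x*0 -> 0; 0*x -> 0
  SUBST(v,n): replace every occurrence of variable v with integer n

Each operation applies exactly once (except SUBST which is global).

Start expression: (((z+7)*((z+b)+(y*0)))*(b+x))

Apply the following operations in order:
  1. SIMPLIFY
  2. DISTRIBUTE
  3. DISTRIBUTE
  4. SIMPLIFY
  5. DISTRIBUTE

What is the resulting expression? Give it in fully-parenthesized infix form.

Answer: (((((z+7)*(z+b))*b)+(0*b))+(((z+7)*((z+b)+0))*x))

Derivation:
Start: (((z+7)*((z+b)+(y*0)))*(b+x))
Apply SIMPLIFY at LRR (target: (y*0)): (((z+7)*((z+b)+(y*0)))*(b+x)) -> (((z+7)*((z+b)+0))*(b+x))
Apply DISTRIBUTE at root (target: (((z+7)*((z+b)+0))*(b+x))): (((z+7)*((z+b)+0))*(b+x)) -> ((((z+7)*((z+b)+0))*b)+(((z+7)*((z+b)+0))*x))
Apply DISTRIBUTE at LL (target: ((z+7)*((z+b)+0))): ((((z+7)*((z+b)+0))*b)+(((z+7)*((z+b)+0))*x)) -> (((((z+7)*(z+b))+((z+7)*0))*b)+(((z+7)*((z+b)+0))*x))
Apply SIMPLIFY at LLR (target: ((z+7)*0)): (((((z+7)*(z+b))+((z+7)*0))*b)+(((z+7)*((z+b)+0))*x)) -> (((((z+7)*(z+b))+0)*b)+(((z+7)*((z+b)+0))*x))
Apply DISTRIBUTE at L (target: ((((z+7)*(z+b))+0)*b)): (((((z+7)*(z+b))+0)*b)+(((z+7)*((z+b)+0))*x)) -> (((((z+7)*(z+b))*b)+(0*b))+(((z+7)*((z+b)+0))*x))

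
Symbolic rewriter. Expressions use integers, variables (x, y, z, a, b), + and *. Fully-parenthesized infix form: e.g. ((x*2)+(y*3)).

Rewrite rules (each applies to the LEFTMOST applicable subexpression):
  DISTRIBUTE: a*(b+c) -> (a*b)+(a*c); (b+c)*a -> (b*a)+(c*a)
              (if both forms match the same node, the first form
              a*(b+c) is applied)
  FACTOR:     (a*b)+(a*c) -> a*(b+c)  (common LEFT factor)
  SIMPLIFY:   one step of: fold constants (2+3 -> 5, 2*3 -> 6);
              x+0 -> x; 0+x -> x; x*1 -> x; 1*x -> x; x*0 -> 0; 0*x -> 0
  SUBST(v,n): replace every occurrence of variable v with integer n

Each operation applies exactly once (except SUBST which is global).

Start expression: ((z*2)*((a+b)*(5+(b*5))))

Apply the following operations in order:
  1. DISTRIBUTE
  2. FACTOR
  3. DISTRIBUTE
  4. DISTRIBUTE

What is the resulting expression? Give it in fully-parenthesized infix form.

Answer: (((z*2)*((a+b)*5))+((z*2)*((a+b)*(b*5))))

Derivation:
Start: ((z*2)*((a+b)*(5+(b*5))))
Apply DISTRIBUTE at R (target: ((a+b)*(5+(b*5)))): ((z*2)*((a+b)*(5+(b*5)))) -> ((z*2)*(((a+b)*5)+((a+b)*(b*5))))
Apply FACTOR at R (target: (((a+b)*5)+((a+b)*(b*5)))): ((z*2)*(((a+b)*5)+((a+b)*(b*5)))) -> ((z*2)*((a+b)*(5+(b*5))))
Apply DISTRIBUTE at R (target: ((a+b)*(5+(b*5)))): ((z*2)*((a+b)*(5+(b*5)))) -> ((z*2)*(((a+b)*5)+((a+b)*(b*5))))
Apply DISTRIBUTE at root (target: ((z*2)*(((a+b)*5)+((a+b)*(b*5))))): ((z*2)*(((a+b)*5)+((a+b)*(b*5)))) -> (((z*2)*((a+b)*5))+((z*2)*((a+b)*(b*5))))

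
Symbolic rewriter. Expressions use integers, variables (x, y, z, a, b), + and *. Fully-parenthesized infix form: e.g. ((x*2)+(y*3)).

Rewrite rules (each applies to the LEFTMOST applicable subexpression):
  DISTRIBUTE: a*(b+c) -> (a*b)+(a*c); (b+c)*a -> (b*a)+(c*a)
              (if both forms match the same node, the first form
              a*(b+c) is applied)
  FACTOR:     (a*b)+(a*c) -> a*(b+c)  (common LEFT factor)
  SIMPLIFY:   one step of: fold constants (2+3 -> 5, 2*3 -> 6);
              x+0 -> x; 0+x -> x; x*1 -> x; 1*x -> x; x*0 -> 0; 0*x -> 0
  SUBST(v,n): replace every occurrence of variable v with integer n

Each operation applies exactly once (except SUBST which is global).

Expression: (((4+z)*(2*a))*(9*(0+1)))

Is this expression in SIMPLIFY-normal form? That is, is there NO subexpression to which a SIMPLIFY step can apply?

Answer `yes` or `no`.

Expression: (((4+z)*(2*a))*(9*(0+1)))
Scanning for simplifiable subexpressions (pre-order)...
  at root: (((4+z)*(2*a))*(9*(0+1))) (not simplifiable)
  at L: ((4+z)*(2*a)) (not simplifiable)
  at LL: (4+z) (not simplifiable)
  at LR: (2*a) (not simplifiable)
  at R: (9*(0+1)) (not simplifiable)
  at RR: (0+1) (SIMPLIFIABLE)
Found simplifiable subexpr at path RR: (0+1)
One SIMPLIFY step would give: (((4+z)*(2*a))*(9*1))
-> NOT in normal form.

Answer: no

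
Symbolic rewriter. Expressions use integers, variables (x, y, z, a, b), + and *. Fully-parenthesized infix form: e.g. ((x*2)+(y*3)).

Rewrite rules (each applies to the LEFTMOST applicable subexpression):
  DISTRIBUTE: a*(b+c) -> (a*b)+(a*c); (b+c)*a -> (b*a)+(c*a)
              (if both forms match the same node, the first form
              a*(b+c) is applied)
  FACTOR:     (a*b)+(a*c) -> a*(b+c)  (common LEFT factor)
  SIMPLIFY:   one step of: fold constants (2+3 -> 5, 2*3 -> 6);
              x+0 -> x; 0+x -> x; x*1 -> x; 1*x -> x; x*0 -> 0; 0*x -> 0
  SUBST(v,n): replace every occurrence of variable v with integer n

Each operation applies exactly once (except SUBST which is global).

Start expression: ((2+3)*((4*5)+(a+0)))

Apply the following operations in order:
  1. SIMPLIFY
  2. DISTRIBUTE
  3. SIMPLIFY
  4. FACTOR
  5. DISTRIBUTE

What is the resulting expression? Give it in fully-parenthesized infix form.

Answer: ((5*20)+(5*(a+0)))

Derivation:
Start: ((2+3)*((4*5)+(a+0)))
Apply SIMPLIFY at L (target: (2+3)): ((2+3)*((4*5)+(a+0))) -> (5*((4*5)+(a+0)))
Apply DISTRIBUTE at root (target: (5*((4*5)+(a+0)))): (5*((4*5)+(a+0))) -> ((5*(4*5))+(5*(a+0)))
Apply SIMPLIFY at LR (target: (4*5)): ((5*(4*5))+(5*(a+0))) -> ((5*20)+(5*(a+0)))
Apply FACTOR at root (target: ((5*20)+(5*(a+0)))): ((5*20)+(5*(a+0))) -> (5*(20+(a+0)))
Apply DISTRIBUTE at root (target: (5*(20+(a+0)))): (5*(20+(a+0))) -> ((5*20)+(5*(a+0)))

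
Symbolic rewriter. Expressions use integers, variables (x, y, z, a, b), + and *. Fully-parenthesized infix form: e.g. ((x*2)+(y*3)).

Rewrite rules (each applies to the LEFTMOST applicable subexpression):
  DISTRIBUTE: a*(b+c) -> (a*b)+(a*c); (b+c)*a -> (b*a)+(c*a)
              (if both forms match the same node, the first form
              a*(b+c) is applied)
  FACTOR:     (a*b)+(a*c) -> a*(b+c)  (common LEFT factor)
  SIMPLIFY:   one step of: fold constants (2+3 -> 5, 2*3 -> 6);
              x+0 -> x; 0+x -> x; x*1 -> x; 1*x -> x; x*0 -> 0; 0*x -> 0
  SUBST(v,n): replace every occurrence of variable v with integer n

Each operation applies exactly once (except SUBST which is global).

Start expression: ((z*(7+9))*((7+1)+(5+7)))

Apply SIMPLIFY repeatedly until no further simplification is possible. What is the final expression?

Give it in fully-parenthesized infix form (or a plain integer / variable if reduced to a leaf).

Answer: ((z*16)*20)

Derivation:
Start: ((z*(7+9))*((7+1)+(5+7)))
Step 1: at LR: (7+9) -> 16; overall: ((z*(7+9))*((7+1)+(5+7))) -> ((z*16)*((7+1)+(5+7)))
Step 2: at RL: (7+1) -> 8; overall: ((z*16)*((7+1)+(5+7))) -> ((z*16)*(8+(5+7)))
Step 3: at RR: (5+7) -> 12; overall: ((z*16)*(8+(5+7))) -> ((z*16)*(8+12))
Step 4: at R: (8+12) -> 20; overall: ((z*16)*(8+12)) -> ((z*16)*20)
Fixed point: ((z*16)*20)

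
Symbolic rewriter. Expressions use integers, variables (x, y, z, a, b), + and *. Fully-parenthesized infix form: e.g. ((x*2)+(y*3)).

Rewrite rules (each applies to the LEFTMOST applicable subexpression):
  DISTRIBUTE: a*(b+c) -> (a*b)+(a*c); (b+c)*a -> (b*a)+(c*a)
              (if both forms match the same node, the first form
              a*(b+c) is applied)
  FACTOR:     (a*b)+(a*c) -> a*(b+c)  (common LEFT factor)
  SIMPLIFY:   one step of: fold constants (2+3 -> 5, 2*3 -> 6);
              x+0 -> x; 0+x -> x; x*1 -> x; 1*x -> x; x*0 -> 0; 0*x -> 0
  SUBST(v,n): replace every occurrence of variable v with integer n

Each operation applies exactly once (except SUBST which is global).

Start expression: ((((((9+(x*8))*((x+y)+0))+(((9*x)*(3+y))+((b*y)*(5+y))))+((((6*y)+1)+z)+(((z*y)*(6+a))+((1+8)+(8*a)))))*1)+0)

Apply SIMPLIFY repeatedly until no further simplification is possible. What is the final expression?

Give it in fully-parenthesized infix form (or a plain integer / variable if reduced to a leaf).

Start: ((((((9+(x*8))*((x+y)+0))+(((9*x)*(3+y))+((b*y)*(5+y))))+((((6*y)+1)+z)+(((z*y)*(6+a))+((1+8)+(8*a)))))*1)+0)
Step 1: at root: ((((((9+(x*8))*((x+y)+0))+(((9*x)*(3+y))+((b*y)*(5+y))))+((((6*y)+1)+z)+(((z*y)*(6+a))+((1+8)+(8*a)))))*1)+0) -> (((((9+(x*8))*((x+y)+0))+(((9*x)*(3+y))+((b*y)*(5+y))))+((((6*y)+1)+z)+(((z*y)*(6+a))+((1+8)+(8*a)))))*1); overall: ((((((9+(x*8))*((x+y)+0))+(((9*x)*(3+y))+((b*y)*(5+y))))+((((6*y)+1)+z)+(((z*y)*(6+a))+((1+8)+(8*a)))))*1)+0) -> (((((9+(x*8))*((x+y)+0))+(((9*x)*(3+y))+((b*y)*(5+y))))+((((6*y)+1)+z)+(((z*y)*(6+a))+((1+8)+(8*a)))))*1)
Step 2: at root: (((((9+(x*8))*((x+y)+0))+(((9*x)*(3+y))+((b*y)*(5+y))))+((((6*y)+1)+z)+(((z*y)*(6+a))+((1+8)+(8*a)))))*1) -> ((((9+(x*8))*((x+y)+0))+(((9*x)*(3+y))+((b*y)*(5+y))))+((((6*y)+1)+z)+(((z*y)*(6+a))+((1+8)+(8*a))))); overall: (((((9+(x*8))*((x+y)+0))+(((9*x)*(3+y))+((b*y)*(5+y))))+((((6*y)+1)+z)+(((z*y)*(6+a))+((1+8)+(8*a)))))*1) -> ((((9+(x*8))*((x+y)+0))+(((9*x)*(3+y))+((b*y)*(5+y))))+((((6*y)+1)+z)+(((z*y)*(6+a))+((1+8)+(8*a)))))
Step 3: at LLR: ((x+y)+0) -> (x+y); overall: ((((9+(x*8))*((x+y)+0))+(((9*x)*(3+y))+((b*y)*(5+y))))+((((6*y)+1)+z)+(((z*y)*(6+a))+((1+8)+(8*a))))) -> ((((9+(x*8))*(x+y))+(((9*x)*(3+y))+((b*y)*(5+y))))+((((6*y)+1)+z)+(((z*y)*(6+a))+((1+8)+(8*a)))))
Step 4: at RRRL: (1+8) -> 9; overall: ((((9+(x*8))*(x+y))+(((9*x)*(3+y))+((b*y)*(5+y))))+((((6*y)+1)+z)+(((z*y)*(6+a))+((1+8)+(8*a))))) -> ((((9+(x*8))*(x+y))+(((9*x)*(3+y))+((b*y)*(5+y))))+((((6*y)+1)+z)+(((z*y)*(6+a))+(9+(8*a)))))
Fixed point: ((((9+(x*8))*(x+y))+(((9*x)*(3+y))+((b*y)*(5+y))))+((((6*y)+1)+z)+(((z*y)*(6+a))+(9+(8*a)))))

Answer: ((((9+(x*8))*(x+y))+(((9*x)*(3+y))+((b*y)*(5+y))))+((((6*y)+1)+z)+(((z*y)*(6+a))+(9+(8*a)))))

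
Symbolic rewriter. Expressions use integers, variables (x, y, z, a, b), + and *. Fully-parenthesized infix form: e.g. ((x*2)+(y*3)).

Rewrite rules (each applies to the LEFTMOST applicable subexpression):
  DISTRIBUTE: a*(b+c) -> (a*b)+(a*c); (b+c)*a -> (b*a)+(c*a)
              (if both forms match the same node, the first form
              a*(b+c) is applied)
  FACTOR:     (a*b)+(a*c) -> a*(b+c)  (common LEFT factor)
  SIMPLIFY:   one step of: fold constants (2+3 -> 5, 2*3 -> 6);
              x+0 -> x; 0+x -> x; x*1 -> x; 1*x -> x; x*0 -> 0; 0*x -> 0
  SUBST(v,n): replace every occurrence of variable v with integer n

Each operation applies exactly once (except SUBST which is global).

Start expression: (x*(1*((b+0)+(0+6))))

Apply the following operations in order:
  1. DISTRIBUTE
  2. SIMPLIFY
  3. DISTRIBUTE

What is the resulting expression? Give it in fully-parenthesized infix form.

Start: (x*(1*((b+0)+(0+6))))
Apply DISTRIBUTE at R (target: (1*((b+0)+(0+6)))): (x*(1*((b+0)+(0+6)))) -> (x*((1*(b+0))+(1*(0+6))))
Apply SIMPLIFY at RL (target: (1*(b+0))): (x*((1*(b+0))+(1*(0+6)))) -> (x*((b+0)+(1*(0+6))))
Apply DISTRIBUTE at root (target: (x*((b+0)+(1*(0+6))))): (x*((b+0)+(1*(0+6)))) -> ((x*(b+0))+(x*(1*(0+6))))

Answer: ((x*(b+0))+(x*(1*(0+6))))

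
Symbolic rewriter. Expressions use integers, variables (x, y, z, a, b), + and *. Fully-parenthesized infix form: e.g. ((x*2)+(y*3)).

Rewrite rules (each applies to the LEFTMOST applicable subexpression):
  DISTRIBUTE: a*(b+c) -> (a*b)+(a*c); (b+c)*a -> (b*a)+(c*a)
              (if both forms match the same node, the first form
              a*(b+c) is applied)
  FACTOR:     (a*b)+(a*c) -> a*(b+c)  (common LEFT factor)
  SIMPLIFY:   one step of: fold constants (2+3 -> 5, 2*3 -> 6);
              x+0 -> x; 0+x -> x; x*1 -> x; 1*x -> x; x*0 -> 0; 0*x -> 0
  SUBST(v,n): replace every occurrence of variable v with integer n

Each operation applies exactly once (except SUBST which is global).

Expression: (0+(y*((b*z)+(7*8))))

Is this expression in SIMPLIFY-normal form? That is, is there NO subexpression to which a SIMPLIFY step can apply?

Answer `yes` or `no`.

Answer: no

Derivation:
Expression: (0+(y*((b*z)+(7*8))))
Scanning for simplifiable subexpressions (pre-order)...
  at root: (0+(y*((b*z)+(7*8)))) (SIMPLIFIABLE)
  at R: (y*((b*z)+(7*8))) (not simplifiable)
  at RR: ((b*z)+(7*8)) (not simplifiable)
  at RRL: (b*z) (not simplifiable)
  at RRR: (7*8) (SIMPLIFIABLE)
Found simplifiable subexpr at path root: (0+(y*((b*z)+(7*8))))
One SIMPLIFY step would give: (y*((b*z)+(7*8)))
-> NOT in normal form.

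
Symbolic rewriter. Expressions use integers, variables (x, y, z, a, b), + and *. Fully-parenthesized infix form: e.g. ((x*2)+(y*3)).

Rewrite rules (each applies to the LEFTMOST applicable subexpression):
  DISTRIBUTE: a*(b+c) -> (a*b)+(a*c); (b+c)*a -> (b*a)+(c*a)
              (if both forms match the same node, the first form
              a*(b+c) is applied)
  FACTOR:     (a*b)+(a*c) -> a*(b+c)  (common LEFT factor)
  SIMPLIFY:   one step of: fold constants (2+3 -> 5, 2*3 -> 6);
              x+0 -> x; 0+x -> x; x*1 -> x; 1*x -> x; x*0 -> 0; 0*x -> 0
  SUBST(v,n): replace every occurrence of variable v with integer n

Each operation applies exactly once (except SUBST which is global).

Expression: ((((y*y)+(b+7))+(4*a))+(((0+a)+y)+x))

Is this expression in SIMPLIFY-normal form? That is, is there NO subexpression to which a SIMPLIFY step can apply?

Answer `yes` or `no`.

Expression: ((((y*y)+(b+7))+(4*a))+(((0+a)+y)+x))
Scanning for simplifiable subexpressions (pre-order)...
  at root: ((((y*y)+(b+7))+(4*a))+(((0+a)+y)+x)) (not simplifiable)
  at L: (((y*y)+(b+7))+(4*a)) (not simplifiable)
  at LL: ((y*y)+(b+7)) (not simplifiable)
  at LLL: (y*y) (not simplifiable)
  at LLR: (b+7) (not simplifiable)
  at LR: (4*a) (not simplifiable)
  at R: (((0+a)+y)+x) (not simplifiable)
  at RL: ((0+a)+y) (not simplifiable)
  at RLL: (0+a) (SIMPLIFIABLE)
Found simplifiable subexpr at path RLL: (0+a)
One SIMPLIFY step would give: ((((y*y)+(b+7))+(4*a))+((a+y)+x))
-> NOT in normal form.

Answer: no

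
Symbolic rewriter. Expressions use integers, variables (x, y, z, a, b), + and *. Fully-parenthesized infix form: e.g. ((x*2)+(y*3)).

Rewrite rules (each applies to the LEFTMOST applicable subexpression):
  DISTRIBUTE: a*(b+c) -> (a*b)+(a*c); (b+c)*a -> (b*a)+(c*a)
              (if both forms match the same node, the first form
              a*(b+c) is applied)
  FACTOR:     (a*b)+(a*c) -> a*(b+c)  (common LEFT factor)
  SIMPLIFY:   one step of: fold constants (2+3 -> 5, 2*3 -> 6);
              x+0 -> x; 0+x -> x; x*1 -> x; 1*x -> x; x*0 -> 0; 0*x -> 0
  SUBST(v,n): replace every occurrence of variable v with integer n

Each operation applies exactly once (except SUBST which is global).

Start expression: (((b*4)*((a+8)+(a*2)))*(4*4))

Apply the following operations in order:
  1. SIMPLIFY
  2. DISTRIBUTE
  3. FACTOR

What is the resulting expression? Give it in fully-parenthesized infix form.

Start: (((b*4)*((a+8)+(a*2)))*(4*4))
Apply SIMPLIFY at R (target: (4*4)): (((b*4)*((a+8)+(a*2)))*(4*4)) -> (((b*4)*((a+8)+(a*2)))*16)
Apply DISTRIBUTE at L (target: ((b*4)*((a+8)+(a*2)))): (((b*4)*((a+8)+(a*2)))*16) -> ((((b*4)*(a+8))+((b*4)*(a*2)))*16)
Apply FACTOR at L (target: (((b*4)*(a+8))+((b*4)*(a*2)))): ((((b*4)*(a+8))+((b*4)*(a*2)))*16) -> (((b*4)*((a+8)+(a*2)))*16)

Answer: (((b*4)*((a+8)+(a*2)))*16)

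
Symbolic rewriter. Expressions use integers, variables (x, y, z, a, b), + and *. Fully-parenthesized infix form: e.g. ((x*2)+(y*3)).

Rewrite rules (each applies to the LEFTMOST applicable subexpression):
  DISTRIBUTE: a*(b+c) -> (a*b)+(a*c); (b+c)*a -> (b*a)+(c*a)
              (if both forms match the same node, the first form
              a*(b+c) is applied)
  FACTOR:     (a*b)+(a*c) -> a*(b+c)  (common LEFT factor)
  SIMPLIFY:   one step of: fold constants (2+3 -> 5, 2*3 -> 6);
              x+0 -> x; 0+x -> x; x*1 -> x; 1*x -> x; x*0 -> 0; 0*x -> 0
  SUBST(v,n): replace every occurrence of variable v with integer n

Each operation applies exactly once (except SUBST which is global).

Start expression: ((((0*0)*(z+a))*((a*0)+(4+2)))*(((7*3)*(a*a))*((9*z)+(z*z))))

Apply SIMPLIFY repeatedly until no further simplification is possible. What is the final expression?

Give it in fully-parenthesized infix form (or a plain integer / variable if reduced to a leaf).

Start: ((((0*0)*(z+a))*((a*0)+(4+2)))*(((7*3)*(a*a))*((9*z)+(z*z))))
Step 1: at LLL: (0*0) -> 0; overall: ((((0*0)*(z+a))*((a*0)+(4+2)))*(((7*3)*(a*a))*((9*z)+(z*z)))) -> (((0*(z+a))*((a*0)+(4+2)))*(((7*3)*(a*a))*((9*z)+(z*z))))
Step 2: at LL: (0*(z+a)) -> 0; overall: (((0*(z+a))*((a*0)+(4+2)))*(((7*3)*(a*a))*((9*z)+(z*z)))) -> ((0*((a*0)+(4+2)))*(((7*3)*(a*a))*((9*z)+(z*z))))
Step 3: at L: (0*((a*0)+(4+2))) -> 0; overall: ((0*((a*0)+(4+2)))*(((7*3)*(a*a))*((9*z)+(z*z)))) -> (0*(((7*3)*(a*a))*((9*z)+(z*z))))
Step 4: at root: (0*(((7*3)*(a*a))*((9*z)+(z*z)))) -> 0; overall: (0*(((7*3)*(a*a))*((9*z)+(z*z)))) -> 0
Fixed point: 0

Answer: 0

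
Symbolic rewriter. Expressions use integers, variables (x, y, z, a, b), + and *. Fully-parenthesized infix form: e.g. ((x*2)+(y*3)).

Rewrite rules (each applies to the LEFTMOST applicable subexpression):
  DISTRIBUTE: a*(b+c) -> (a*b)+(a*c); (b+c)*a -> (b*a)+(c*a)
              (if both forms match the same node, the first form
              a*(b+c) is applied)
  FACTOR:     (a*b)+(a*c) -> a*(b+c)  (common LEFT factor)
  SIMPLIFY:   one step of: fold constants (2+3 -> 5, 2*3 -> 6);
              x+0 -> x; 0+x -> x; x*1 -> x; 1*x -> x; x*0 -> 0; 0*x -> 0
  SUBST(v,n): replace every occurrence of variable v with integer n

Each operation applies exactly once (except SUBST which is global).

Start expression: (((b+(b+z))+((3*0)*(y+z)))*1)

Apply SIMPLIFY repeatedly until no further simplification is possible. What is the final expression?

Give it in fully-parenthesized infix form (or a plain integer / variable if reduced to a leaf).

Answer: (b+(b+z))

Derivation:
Start: (((b+(b+z))+((3*0)*(y+z)))*1)
Step 1: at root: (((b+(b+z))+((3*0)*(y+z)))*1) -> ((b+(b+z))+((3*0)*(y+z))); overall: (((b+(b+z))+((3*0)*(y+z)))*1) -> ((b+(b+z))+((3*0)*(y+z)))
Step 2: at RL: (3*0) -> 0; overall: ((b+(b+z))+((3*0)*(y+z))) -> ((b+(b+z))+(0*(y+z)))
Step 3: at R: (0*(y+z)) -> 0; overall: ((b+(b+z))+(0*(y+z))) -> ((b+(b+z))+0)
Step 4: at root: ((b+(b+z))+0) -> (b+(b+z)); overall: ((b+(b+z))+0) -> (b+(b+z))
Fixed point: (b+(b+z))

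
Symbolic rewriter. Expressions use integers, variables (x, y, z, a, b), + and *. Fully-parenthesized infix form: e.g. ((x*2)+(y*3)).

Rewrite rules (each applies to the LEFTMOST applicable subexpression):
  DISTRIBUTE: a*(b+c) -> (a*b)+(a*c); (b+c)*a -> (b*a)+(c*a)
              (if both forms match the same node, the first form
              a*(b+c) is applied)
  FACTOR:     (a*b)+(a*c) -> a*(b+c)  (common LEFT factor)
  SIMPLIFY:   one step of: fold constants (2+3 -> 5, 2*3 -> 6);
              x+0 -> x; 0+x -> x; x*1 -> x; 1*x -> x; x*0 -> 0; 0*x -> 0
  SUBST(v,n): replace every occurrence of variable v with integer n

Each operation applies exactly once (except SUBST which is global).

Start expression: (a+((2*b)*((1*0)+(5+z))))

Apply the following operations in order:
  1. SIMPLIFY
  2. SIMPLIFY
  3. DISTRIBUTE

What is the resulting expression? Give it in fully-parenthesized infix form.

Answer: (a+(((2*b)*5)+((2*b)*z)))

Derivation:
Start: (a+((2*b)*((1*0)+(5+z))))
Apply SIMPLIFY at RRL (target: (1*0)): (a+((2*b)*((1*0)+(5+z)))) -> (a+((2*b)*(0+(5+z))))
Apply SIMPLIFY at RR (target: (0+(5+z))): (a+((2*b)*(0+(5+z)))) -> (a+((2*b)*(5+z)))
Apply DISTRIBUTE at R (target: ((2*b)*(5+z))): (a+((2*b)*(5+z))) -> (a+(((2*b)*5)+((2*b)*z)))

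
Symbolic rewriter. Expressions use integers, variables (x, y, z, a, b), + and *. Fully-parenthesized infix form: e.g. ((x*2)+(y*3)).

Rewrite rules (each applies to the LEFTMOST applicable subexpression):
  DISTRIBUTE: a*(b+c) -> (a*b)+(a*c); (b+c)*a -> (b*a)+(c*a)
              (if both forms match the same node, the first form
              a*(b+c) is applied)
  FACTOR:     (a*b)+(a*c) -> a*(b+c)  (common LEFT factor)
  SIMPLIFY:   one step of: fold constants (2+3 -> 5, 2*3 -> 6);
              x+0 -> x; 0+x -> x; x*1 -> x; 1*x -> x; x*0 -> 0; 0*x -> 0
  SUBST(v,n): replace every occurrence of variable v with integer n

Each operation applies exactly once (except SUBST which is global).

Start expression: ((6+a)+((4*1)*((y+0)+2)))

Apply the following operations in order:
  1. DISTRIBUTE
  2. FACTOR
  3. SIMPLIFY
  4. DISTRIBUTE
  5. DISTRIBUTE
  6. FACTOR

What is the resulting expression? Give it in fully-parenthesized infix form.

Start: ((6+a)+((4*1)*((y+0)+2)))
Apply DISTRIBUTE at R (target: ((4*1)*((y+0)+2))): ((6+a)+((4*1)*((y+0)+2))) -> ((6+a)+(((4*1)*(y+0))+((4*1)*2)))
Apply FACTOR at R (target: (((4*1)*(y+0))+((4*1)*2))): ((6+a)+(((4*1)*(y+0))+((4*1)*2))) -> ((6+a)+((4*1)*((y+0)+2)))
Apply SIMPLIFY at RL (target: (4*1)): ((6+a)+((4*1)*((y+0)+2))) -> ((6+a)+(4*((y+0)+2)))
Apply DISTRIBUTE at R (target: (4*((y+0)+2))): ((6+a)+(4*((y+0)+2))) -> ((6+a)+((4*(y+0))+(4*2)))
Apply DISTRIBUTE at RL (target: (4*(y+0))): ((6+a)+((4*(y+0))+(4*2))) -> ((6+a)+(((4*y)+(4*0))+(4*2)))
Apply FACTOR at RL (target: ((4*y)+(4*0))): ((6+a)+(((4*y)+(4*0))+(4*2))) -> ((6+a)+((4*(y+0))+(4*2)))

Answer: ((6+a)+((4*(y+0))+(4*2)))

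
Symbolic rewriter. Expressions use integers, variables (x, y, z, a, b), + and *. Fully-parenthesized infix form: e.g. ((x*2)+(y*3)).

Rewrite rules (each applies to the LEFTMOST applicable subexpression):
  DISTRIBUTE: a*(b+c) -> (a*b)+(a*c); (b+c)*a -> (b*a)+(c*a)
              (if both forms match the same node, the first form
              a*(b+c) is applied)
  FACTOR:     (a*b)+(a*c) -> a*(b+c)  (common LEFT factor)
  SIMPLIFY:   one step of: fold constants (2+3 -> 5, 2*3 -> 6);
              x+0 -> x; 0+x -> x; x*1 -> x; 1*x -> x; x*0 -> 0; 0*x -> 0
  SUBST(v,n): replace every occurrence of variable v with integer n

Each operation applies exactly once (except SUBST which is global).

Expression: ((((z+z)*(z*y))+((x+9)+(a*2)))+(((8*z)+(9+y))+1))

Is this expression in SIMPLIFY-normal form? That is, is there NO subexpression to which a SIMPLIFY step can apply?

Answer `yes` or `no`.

Answer: yes

Derivation:
Expression: ((((z+z)*(z*y))+((x+9)+(a*2)))+(((8*z)+(9+y))+1))
Scanning for simplifiable subexpressions (pre-order)...
  at root: ((((z+z)*(z*y))+((x+9)+(a*2)))+(((8*z)+(9+y))+1)) (not simplifiable)
  at L: (((z+z)*(z*y))+((x+9)+(a*2))) (not simplifiable)
  at LL: ((z+z)*(z*y)) (not simplifiable)
  at LLL: (z+z) (not simplifiable)
  at LLR: (z*y) (not simplifiable)
  at LR: ((x+9)+(a*2)) (not simplifiable)
  at LRL: (x+9) (not simplifiable)
  at LRR: (a*2) (not simplifiable)
  at R: (((8*z)+(9+y))+1) (not simplifiable)
  at RL: ((8*z)+(9+y)) (not simplifiable)
  at RLL: (8*z) (not simplifiable)
  at RLR: (9+y) (not simplifiable)
Result: no simplifiable subexpression found -> normal form.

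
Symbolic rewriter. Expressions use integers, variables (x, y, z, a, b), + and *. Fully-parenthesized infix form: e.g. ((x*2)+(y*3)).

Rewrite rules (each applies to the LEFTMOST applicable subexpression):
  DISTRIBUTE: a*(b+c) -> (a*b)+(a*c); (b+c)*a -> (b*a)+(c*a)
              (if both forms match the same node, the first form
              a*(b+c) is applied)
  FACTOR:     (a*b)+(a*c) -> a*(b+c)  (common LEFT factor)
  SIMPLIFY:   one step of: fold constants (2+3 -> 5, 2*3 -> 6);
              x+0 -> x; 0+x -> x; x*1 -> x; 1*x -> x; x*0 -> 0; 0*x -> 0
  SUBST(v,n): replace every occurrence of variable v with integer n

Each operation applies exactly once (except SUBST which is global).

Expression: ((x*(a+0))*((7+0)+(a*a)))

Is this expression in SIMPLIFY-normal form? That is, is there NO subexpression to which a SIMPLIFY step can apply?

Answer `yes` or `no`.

Answer: no

Derivation:
Expression: ((x*(a+0))*((7+0)+(a*a)))
Scanning for simplifiable subexpressions (pre-order)...
  at root: ((x*(a+0))*((7+0)+(a*a))) (not simplifiable)
  at L: (x*(a+0)) (not simplifiable)
  at LR: (a+0) (SIMPLIFIABLE)
  at R: ((7+0)+(a*a)) (not simplifiable)
  at RL: (7+0) (SIMPLIFIABLE)
  at RR: (a*a) (not simplifiable)
Found simplifiable subexpr at path LR: (a+0)
One SIMPLIFY step would give: ((x*a)*((7+0)+(a*a)))
-> NOT in normal form.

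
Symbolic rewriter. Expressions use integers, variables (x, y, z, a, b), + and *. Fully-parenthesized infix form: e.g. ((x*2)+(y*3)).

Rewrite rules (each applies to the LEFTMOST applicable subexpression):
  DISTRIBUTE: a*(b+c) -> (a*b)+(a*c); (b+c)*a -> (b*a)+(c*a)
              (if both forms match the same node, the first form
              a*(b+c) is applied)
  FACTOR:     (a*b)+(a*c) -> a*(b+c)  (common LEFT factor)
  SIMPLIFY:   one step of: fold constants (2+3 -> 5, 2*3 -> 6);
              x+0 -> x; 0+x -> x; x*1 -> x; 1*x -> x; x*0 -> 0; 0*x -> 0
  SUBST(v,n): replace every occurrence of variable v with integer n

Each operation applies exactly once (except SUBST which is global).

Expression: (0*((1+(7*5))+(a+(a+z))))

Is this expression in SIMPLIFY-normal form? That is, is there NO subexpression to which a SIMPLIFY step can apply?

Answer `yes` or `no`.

Answer: no

Derivation:
Expression: (0*((1+(7*5))+(a+(a+z))))
Scanning for simplifiable subexpressions (pre-order)...
  at root: (0*((1+(7*5))+(a+(a+z)))) (SIMPLIFIABLE)
  at R: ((1+(7*5))+(a+(a+z))) (not simplifiable)
  at RL: (1+(7*5)) (not simplifiable)
  at RLR: (7*5) (SIMPLIFIABLE)
  at RR: (a+(a+z)) (not simplifiable)
  at RRR: (a+z) (not simplifiable)
Found simplifiable subexpr at path root: (0*((1+(7*5))+(a+(a+z))))
One SIMPLIFY step would give: 0
-> NOT in normal form.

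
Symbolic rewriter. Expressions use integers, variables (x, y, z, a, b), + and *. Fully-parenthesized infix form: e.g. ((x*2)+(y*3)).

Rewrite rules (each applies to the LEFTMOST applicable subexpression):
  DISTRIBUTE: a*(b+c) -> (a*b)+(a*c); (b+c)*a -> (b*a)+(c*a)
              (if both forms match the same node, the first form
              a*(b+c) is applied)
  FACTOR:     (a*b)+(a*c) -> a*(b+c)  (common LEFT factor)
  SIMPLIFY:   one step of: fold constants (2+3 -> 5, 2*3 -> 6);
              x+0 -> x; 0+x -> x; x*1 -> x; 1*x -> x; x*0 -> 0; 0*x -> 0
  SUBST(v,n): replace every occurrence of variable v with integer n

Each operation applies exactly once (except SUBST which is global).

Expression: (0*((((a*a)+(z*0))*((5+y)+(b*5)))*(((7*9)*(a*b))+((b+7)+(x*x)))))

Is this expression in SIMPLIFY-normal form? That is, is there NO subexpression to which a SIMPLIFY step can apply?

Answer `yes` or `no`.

Expression: (0*((((a*a)+(z*0))*((5+y)+(b*5)))*(((7*9)*(a*b))+((b+7)+(x*x)))))
Scanning for simplifiable subexpressions (pre-order)...
  at root: (0*((((a*a)+(z*0))*((5+y)+(b*5)))*(((7*9)*(a*b))+((b+7)+(x*x))))) (SIMPLIFIABLE)
  at R: ((((a*a)+(z*0))*((5+y)+(b*5)))*(((7*9)*(a*b))+((b+7)+(x*x)))) (not simplifiable)
  at RL: (((a*a)+(z*0))*((5+y)+(b*5))) (not simplifiable)
  at RLL: ((a*a)+(z*0)) (not simplifiable)
  at RLLL: (a*a) (not simplifiable)
  at RLLR: (z*0) (SIMPLIFIABLE)
  at RLR: ((5+y)+(b*5)) (not simplifiable)
  at RLRL: (5+y) (not simplifiable)
  at RLRR: (b*5) (not simplifiable)
  at RR: (((7*9)*(a*b))+((b+7)+(x*x))) (not simplifiable)
  at RRL: ((7*9)*(a*b)) (not simplifiable)
  at RRLL: (7*9) (SIMPLIFIABLE)
  at RRLR: (a*b) (not simplifiable)
  at RRR: ((b+7)+(x*x)) (not simplifiable)
  at RRRL: (b+7) (not simplifiable)
  at RRRR: (x*x) (not simplifiable)
Found simplifiable subexpr at path root: (0*((((a*a)+(z*0))*((5+y)+(b*5)))*(((7*9)*(a*b))+((b+7)+(x*x)))))
One SIMPLIFY step would give: 0
-> NOT in normal form.

Answer: no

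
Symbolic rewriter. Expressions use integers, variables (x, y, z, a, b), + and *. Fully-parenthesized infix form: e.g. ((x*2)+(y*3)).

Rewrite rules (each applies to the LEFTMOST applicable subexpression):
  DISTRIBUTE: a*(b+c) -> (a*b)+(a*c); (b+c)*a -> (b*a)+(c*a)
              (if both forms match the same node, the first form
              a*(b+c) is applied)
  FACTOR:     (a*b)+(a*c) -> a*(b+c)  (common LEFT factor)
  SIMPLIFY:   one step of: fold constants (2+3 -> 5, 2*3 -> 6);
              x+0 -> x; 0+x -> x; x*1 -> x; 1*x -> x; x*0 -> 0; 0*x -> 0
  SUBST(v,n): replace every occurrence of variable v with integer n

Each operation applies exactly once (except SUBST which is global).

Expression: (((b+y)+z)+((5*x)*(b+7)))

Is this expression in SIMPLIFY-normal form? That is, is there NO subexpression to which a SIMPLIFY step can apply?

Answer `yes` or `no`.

Expression: (((b+y)+z)+((5*x)*(b+7)))
Scanning for simplifiable subexpressions (pre-order)...
  at root: (((b+y)+z)+((5*x)*(b+7))) (not simplifiable)
  at L: ((b+y)+z) (not simplifiable)
  at LL: (b+y) (not simplifiable)
  at R: ((5*x)*(b+7)) (not simplifiable)
  at RL: (5*x) (not simplifiable)
  at RR: (b+7) (not simplifiable)
Result: no simplifiable subexpression found -> normal form.

Answer: yes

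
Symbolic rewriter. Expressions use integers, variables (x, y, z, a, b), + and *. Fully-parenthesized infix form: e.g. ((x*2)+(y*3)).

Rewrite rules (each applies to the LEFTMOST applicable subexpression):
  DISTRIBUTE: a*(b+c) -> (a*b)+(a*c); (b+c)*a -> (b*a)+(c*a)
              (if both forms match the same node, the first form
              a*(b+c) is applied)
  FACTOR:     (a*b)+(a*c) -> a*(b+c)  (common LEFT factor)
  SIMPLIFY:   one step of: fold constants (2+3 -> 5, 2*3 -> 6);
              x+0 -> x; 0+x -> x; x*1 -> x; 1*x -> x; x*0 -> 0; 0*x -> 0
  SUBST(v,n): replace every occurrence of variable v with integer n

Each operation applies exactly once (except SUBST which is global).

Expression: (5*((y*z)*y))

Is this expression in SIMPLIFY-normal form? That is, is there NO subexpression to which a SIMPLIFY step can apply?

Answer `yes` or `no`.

Answer: yes

Derivation:
Expression: (5*((y*z)*y))
Scanning for simplifiable subexpressions (pre-order)...
  at root: (5*((y*z)*y)) (not simplifiable)
  at R: ((y*z)*y) (not simplifiable)
  at RL: (y*z) (not simplifiable)
Result: no simplifiable subexpression found -> normal form.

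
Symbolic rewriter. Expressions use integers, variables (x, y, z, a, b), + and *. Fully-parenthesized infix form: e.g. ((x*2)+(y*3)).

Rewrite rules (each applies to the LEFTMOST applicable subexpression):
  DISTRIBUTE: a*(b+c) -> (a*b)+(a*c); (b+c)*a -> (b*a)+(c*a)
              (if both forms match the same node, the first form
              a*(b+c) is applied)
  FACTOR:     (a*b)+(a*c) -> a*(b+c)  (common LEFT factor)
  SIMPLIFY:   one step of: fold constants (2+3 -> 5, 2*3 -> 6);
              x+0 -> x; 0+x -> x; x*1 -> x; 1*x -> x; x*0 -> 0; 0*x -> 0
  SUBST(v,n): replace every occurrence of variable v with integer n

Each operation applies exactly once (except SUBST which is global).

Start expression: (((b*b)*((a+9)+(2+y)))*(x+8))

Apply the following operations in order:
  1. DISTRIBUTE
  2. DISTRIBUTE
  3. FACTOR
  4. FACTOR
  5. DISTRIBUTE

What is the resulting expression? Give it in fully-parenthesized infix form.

Answer: ((((b*b)*((a+9)+(2+y)))*x)+(((b*b)*((a+9)+(2+y)))*8))

Derivation:
Start: (((b*b)*((a+9)+(2+y)))*(x+8))
Apply DISTRIBUTE at root (target: (((b*b)*((a+9)+(2+y)))*(x+8))): (((b*b)*((a+9)+(2+y)))*(x+8)) -> ((((b*b)*((a+9)+(2+y)))*x)+(((b*b)*((a+9)+(2+y)))*8))
Apply DISTRIBUTE at LL (target: ((b*b)*((a+9)+(2+y)))): ((((b*b)*((a+9)+(2+y)))*x)+(((b*b)*((a+9)+(2+y)))*8)) -> (((((b*b)*(a+9))+((b*b)*(2+y)))*x)+(((b*b)*((a+9)+(2+y)))*8))
Apply FACTOR at LL (target: (((b*b)*(a+9))+((b*b)*(2+y)))): (((((b*b)*(a+9))+((b*b)*(2+y)))*x)+(((b*b)*((a+9)+(2+y)))*8)) -> ((((b*b)*((a+9)+(2+y)))*x)+(((b*b)*((a+9)+(2+y)))*8))
Apply FACTOR at root (target: ((((b*b)*((a+9)+(2+y)))*x)+(((b*b)*((a+9)+(2+y)))*8))): ((((b*b)*((a+9)+(2+y)))*x)+(((b*b)*((a+9)+(2+y)))*8)) -> (((b*b)*((a+9)+(2+y)))*(x+8))
Apply DISTRIBUTE at root (target: (((b*b)*((a+9)+(2+y)))*(x+8))): (((b*b)*((a+9)+(2+y)))*(x+8)) -> ((((b*b)*((a+9)+(2+y)))*x)+(((b*b)*((a+9)+(2+y)))*8))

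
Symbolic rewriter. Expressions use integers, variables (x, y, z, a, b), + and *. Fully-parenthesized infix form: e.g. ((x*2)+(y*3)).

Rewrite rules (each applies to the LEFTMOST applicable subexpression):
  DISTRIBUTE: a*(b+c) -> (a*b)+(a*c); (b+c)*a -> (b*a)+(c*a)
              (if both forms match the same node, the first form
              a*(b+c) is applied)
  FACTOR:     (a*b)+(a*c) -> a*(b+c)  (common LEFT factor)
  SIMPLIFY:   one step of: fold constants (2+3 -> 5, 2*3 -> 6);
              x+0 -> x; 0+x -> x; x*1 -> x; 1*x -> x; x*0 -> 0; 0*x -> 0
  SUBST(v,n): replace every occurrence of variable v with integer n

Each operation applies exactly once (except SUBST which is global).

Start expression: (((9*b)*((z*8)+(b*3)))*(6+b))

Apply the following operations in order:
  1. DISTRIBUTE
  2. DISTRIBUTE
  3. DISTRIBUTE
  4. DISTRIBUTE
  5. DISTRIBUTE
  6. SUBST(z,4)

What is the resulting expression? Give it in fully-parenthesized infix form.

Answer: (((((9*b)*(4*8))*6)+(((9*b)*(b*3))*6))+((((9*b)*(4*8))*b)+(((9*b)*(b*3))*b)))

Derivation:
Start: (((9*b)*((z*8)+(b*3)))*(6+b))
Apply DISTRIBUTE at root (target: (((9*b)*((z*8)+(b*3)))*(6+b))): (((9*b)*((z*8)+(b*3)))*(6+b)) -> ((((9*b)*((z*8)+(b*3)))*6)+(((9*b)*((z*8)+(b*3)))*b))
Apply DISTRIBUTE at LL (target: ((9*b)*((z*8)+(b*3)))): ((((9*b)*((z*8)+(b*3)))*6)+(((9*b)*((z*8)+(b*3)))*b)) -> (((((9*b)*(z*8))+((9*b)*(b*3)))*6)+(((9*b)*((z*8)+(b*3)))*b))
Apply DISTRIBUTE at L (target: ((((9*b)*(z*8))+((9*b)*(b*3)))*6)): (((((9*b)*(z*8))+((9*b)*(b*3)))*6)+(((9*b)*((z*8)+(b*3)))*b)) -> (((((9*b)*(z*8))*6)+(((9*b)*(b*3))*6))+(((9*b)*((z*8)+(b*3)))*b))
Apply DISTRIBUTE at RL (target: ((9*b)*((z*8)+(b*3)))): (((((9*b)*(z*8))*6)+(((9*b)*(b*3))*6))+(((9*b)*((z*8)+(b*3)))*b)) -> (((((9*b)*(z*8))*6)+(((9*b)*(b*3))*6))+((((9*b)*(z*8))+((9*b)*(b*3)))*b))
Apply DISTRIBUTE at R (target: ((((9*b)*(z*8))+((9*b)*(b*3)))*b)): (((((9*b)*(z*8))*6)+(((9*b)*(b*3))*6))+((((9*b)*(z*8))+((9*b)*(b*3)))*b)) -> (((((9*b)*(z*8))*6)+(((9*b)*(b*3))*6))+((((9*b)*(z*8))*b)+(((9*b)*(b*3))*b)))
Apply SUBST(z,4): (((((9*b)*(z*8))*6)+(((9*b)*(b*3))*6))+((((9*b)*(z*8))*b)+(((9*b)*(b*3))*b))) -> (((((9*b)*(4*8))*6)+(((9*b)*(b*3))*6))+((((9*b)*(4*8))*b)+(((9*b)*(b*3))*b)))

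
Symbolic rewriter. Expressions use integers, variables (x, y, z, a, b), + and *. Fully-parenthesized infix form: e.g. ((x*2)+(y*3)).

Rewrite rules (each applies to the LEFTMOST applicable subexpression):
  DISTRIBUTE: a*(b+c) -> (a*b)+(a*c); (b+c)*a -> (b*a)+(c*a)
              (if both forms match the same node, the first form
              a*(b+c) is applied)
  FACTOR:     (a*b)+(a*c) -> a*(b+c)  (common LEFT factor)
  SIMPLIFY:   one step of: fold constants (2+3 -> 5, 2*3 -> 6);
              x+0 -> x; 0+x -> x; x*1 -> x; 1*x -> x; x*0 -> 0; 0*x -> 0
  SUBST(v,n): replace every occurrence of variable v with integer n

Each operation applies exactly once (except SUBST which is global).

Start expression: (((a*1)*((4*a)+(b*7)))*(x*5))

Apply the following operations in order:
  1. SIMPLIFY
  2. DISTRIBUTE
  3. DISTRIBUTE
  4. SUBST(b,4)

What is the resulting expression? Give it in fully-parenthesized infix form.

Answer: (((a*(4*a))*(x*5))+((a*(4*7))*(x*5)))

Derivation:
Start: (((a*1)*((4*a)+(b*7)))*(x*5))
Apply SIMPLIFY at LL (target: (a*1)): (((a*1)*((4*a)+(b*7)))*(x*5)) -> ((a*((4*a)+(b*7)))*(x*5))
Apply DISTRIBUTE at L (target: (a*((4*a)+(b*7)))): ((a*((4*a)+(b*7)))*(x*5)) -> (((a*(4*a))+(a*(b*7)))*(x*5))
Apply DISTRIBUTE at root (target: (((a*(4*a))+(a*(b*7)))*(x*5))): (((a*(4*a))+(a*(b*7)))*(x*5)) -> (((a*(4*a))*(x*5))+((a*(b*7))*(x*5)))
Apply SUBST(b,4): (((a*(4*a))*(x*5))+((a*(b*7))*(x*5))) -> (((a*(4*a))*(x*5))+((a*(4*7))*(x*5)))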